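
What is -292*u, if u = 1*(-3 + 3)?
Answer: 0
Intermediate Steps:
u = 0 (u = 1*0 = 0)
-292*u = -292*0 = 0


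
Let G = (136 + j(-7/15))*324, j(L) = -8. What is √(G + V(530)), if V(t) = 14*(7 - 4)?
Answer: √41514 ≈ 203.75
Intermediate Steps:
G = 41472 (G = (136 - 8)*324 = 128*324 = 41472)
V(t) = 42 (V(t) = 14*3 = 42)
√(G + V(530)) = √(41472 + 42) = √41514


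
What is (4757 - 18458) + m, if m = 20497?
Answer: 6796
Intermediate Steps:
(4757 - 18458) + m = (4757 - 18458) + 20497 = -13701 + 20497 = 6796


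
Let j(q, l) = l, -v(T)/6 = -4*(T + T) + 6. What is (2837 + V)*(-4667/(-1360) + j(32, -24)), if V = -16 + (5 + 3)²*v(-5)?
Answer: 415203239/1360 ≈ 3.0530e+5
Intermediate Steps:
v(T) = -36 + 48*T (v(T) = -6*(-4*(T + T) + 6) = -6*(-8*T + 6) = -6*(6 - 8*T) = -36 + 48*T)
V = -17680 (V = -16 + (5 + 3)²*(-36 + 48*(-5)) = -16 + 8²*(-36 - 240) = -16 + 64*(-276) = -16 - 17664 = -17680)
(2837 + V)*(-4667/(-1360) + j(32, -24)) = (2837 - 17680)*(-4667/(-1360) - 24) = -14843*(-4667*(-1/1360) - 24) = -14843*(4667/1360 - 24) = -14843*(-27973/1360) = 415203239/1360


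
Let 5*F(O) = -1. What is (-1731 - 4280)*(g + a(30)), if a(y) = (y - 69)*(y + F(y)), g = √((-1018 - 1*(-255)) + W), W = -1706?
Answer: 34929921/5 - 6011*I*√2469 ≈ 6.986e+6 - 2.9868e+5*I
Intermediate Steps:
F(O) = -⅕ (F(O) = (⅕)*(-1) = -⅕)
g = I*√2469 (g = √((-1018 - 1*(-255)) - 1706) = √((-1018 + 255) - 1706) = √(-763 - 1706) = √(-2469) = I*√2469 ≈ 49.689*I)
a(y) = (-69 + y)*(-⅕ + y) (a(y) = (y - 69)*(y - ⅕) = (-69 + y)*(-⅕ + y))
(-1731 - 4280)*(g + a(30)) = (-1731 - 4280)*(I*√2469 + (69/5 + 30² - 346/5*30)) = -6011*(I*√2469 + (69/5 + 900 - 2076)) = -6011*(I*√2469 - 5811/5) = -6011*(-5811/5 + I*√2469) = 34929921/5 - 6011*I*√2469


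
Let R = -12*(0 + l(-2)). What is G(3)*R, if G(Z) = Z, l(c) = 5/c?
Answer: 90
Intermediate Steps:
R = 30 (R = -12*(0 + 5/(-2)) = -12*(0 + 5*(-1/2)) = -12*(0 - 5/2) = -12*(-5/2) = 30)
G(3)*R = 3*30 = 90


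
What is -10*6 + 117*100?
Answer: 11640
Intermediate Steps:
-10*6 + 117*100 = -60 + 11700 = 11640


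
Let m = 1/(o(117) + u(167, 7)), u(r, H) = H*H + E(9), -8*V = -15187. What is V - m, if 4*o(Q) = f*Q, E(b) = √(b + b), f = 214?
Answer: 2417597324507/1273508936 + 12*√2/159188617 ≈ 1898.4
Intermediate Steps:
V = 15187/8 (V = -⅛*(-15187) = 15187/8 ≈ 1898.4)
E(b) = √2*√b (E(b) = √(2*b) = √2*√b)
u(r, H) = H² + 3*√2 (u(r, H) = H*H + √2*√9 = H² + √2*3 = H² + 3*√2)
o(Q) = 107*Q/2 (o(Q) = (214*Q)/4 = 107*Q/2)
m = 1/(12617/2 + 3*√2) (m = 1/((107/2)*117 + (7² + 3*√2)) = 1/(12519/2 + (49 + 3*√2)) = 1/(12617/2 + 3*√2) ≈ 0.00015841)
V - m = 15187/8 - (25234/159188617 - 12*√2/159188617) = 15187/8 + (-25234/159188617 + 12*√2/159188617) = 2417597324507/1273508936 + 12*√2/159188617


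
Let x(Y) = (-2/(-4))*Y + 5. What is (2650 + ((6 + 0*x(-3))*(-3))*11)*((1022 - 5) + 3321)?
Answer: 10636776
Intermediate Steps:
x(Y) = 5 + Y/2 (x(Y) = (-2*(-¼))*Y + 5 = Y/2 + 5 = 5 + Y/2)
(2650 + ((6 + 0*x(-3))*(-3))*11)*((1022 - 5) + 3321) = (2650 + ((6 + 0*(5 + (½)*(-3)))*(-3))*11)*((1022 - 5) + 3321) = (2650 + ((6 + 0*(5 - 3/2))*(-3))*11)*(1017 + 3321) = (2650 + ((6 + 0*(7/2))*(-3))*11)*4338 = (2650 + ((6 + 0)*(-3))*11)*4338 = (2650 + (6*(-3))*11)*4338 = (2650 - 18*11)*4338 = (2650 - 198)*4338 = 2452*4338 = 10636776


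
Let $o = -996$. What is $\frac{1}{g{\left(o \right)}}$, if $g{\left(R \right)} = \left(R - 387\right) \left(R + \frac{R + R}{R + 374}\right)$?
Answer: $\frac{311}{427015080} \approx 7.2831 \cdot 10^{-7}$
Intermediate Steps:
$g{\left(R \right)} = \left(-387 + R\right) \left(R + \frac{2 R}{374 + R}\right)$
$\frac{1}{g{\left(o \right)}} = \frac{1}{\left(-996\right) \frac{1}{374 - 996} \left(-145512 + \left(-996\right)^{2} - -10956\right)} = \frac{1}{\left(-996\right) \frac{1}{-622} \left(-145512 + 992016 + 10956\right)} = \frac{1}{\left(-996\right) \left(- \frac{1}{622}\right) 857460} = \frac{1}{\frac{427015080}{311}} = \frac{311}{427015080}$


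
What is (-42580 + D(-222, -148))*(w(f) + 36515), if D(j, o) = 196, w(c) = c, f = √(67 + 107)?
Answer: -1547651760 - 42384*√174 ≈ -1.5482e+9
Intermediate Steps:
f = √174 ≈ 13.191
(-42580 + D(-222, -148))*(w(f) + 36515) = (-42580 + 196)*(√174 + 36515) = -42384*(36515 + √174) = -1547651760 - 42384*√174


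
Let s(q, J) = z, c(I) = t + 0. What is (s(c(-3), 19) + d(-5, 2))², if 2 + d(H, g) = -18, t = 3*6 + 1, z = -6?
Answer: 676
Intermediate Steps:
t = 19 (t = 18 + 1 = 19)
d(H, g) = -20 (d(H, g) = -2 - 18 = -20)
c(I) = 19 (c(I) = 19 + 0 = 19)
s(q, J) = -6
(s(c(-3), 19) + d(-5, 2))² = (-6 - 20)² = (-26)² = 676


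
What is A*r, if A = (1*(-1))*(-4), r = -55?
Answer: -220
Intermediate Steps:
A = 4 (A = -1*(-4) = 4)
A*r = 4*(-55) = -220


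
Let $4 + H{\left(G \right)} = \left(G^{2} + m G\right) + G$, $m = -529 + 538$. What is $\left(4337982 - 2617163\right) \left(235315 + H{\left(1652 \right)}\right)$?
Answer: $5129649585765$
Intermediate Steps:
$m = 9$
$H{\left(G \right)} = -4 + G^{2} + 10 G$ ($H{\left(G \right)} = -4 + \left(\left(G^{2} + 9 G\right) + G\right) = -4 + \left(G^{2} + 10 G\right) = -4 + G^{2} + 10 G$)
$\left(4337982 - 2617163\right) \left(235315 + H{\left(1652 \right)}\right) = \left(4337982 - 2617163\right) \left(235315 + \left(-4 + 1652^{2} + 10 \cdot 1652\right)\right) = \left(4337982 - 2617163\right) \left(235315 + \left(-4 + 2729104 + 16520\right)\right) = 1720819 \left(235315 + 2745620\right) = 1720819 \cdot 2980935 = 5129649585765$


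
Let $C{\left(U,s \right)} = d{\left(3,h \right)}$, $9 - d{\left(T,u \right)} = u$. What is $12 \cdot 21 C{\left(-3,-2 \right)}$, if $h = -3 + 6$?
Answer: $1512$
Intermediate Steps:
$h = 3$
$d{\left(T,u \right)} = 9 - u$
$C{\left(U,s \right)} = 6$ ($C{\left(U,s \right)} = 9 - 3 = 6$)
$12 \cdot 21 C{\left(-3,-2 \right)} = 12 \cdot 21 \cdot 6 = 252 \cdot 6 = 1512$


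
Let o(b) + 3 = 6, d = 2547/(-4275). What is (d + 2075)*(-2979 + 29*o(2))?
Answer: -2849609064/475 ≈ -5.9992e+6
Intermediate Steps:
d = -283/475 (d = 2547*(-1/4275) = -283/475 ≈ -0.59579)
o(b) = 3 (o(b) = -3 + 6 = 3)
(d + 2075)*(-2979 + 29*o(2)) = (-283/475 + 2075)*(-2979 + 29*3) = 985342*(-2979 + 87)/475 = (985342/475)*(-2892) = -2849609064/475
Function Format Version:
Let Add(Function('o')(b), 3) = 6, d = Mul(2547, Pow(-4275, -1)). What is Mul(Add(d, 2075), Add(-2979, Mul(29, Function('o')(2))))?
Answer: Rational(-2849609064, 475) ≈ -5.9992e+6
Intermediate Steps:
d = Rational(-283, 475) (d = Mul(2547, Rational(-1, 4275)) = Rational(-283, 475) ≈ -0.59579)
Function('o')(b) = 3 (Function('o')(b) = Add(-3, 6) = 3)
Mul(Add(d, 2075), Add(-2979, Mul(29, Function('o')(2)))) = Mul(Add(Rational(-283, 475), 2075), Add(-2979, Mul(29, 3))) = Mul(Rational(985342, 475), Add(-2979, 87)) = Mul(Rational(985342, 475), -2892) = Rational(-2849609064, 475)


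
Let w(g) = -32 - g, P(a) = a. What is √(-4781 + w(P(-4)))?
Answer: I*√4809 ≈ 69.347*I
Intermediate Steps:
√(-4781 + w(P(-4))) = √(-4781 + (-32 - 1*(-4))) = √(-4781 + (-32 + 4)) = √(-4781 - 28) = √(-4809) = I*√4809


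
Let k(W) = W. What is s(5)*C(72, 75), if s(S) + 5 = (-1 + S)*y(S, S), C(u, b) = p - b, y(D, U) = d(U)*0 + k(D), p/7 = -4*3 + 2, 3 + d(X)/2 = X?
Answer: -2175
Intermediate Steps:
d(X) = -6 + 2*X
p = -70 (p = 7*(-4*3 + 2) = 7*(-12 + 2) = 7*(-10) = -70)
y(D, U) = D (y(D, U) = (-6 + 2*U)*0 + D = 0 + D = D)
C(u, b) = -70 - b
s(S) = -5 + S*(-1 + S) (s(S) = -5 + (-1 + S)*S = -5 + S*(-1 + S))
s(5)*C(72, 75) = (-5 + 5² - 1*5)*(-70 - 1*75) = (-5 + 25 - 5)*(-70 - 75) = 15*(-145) = -2175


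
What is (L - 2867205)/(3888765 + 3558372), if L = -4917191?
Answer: -7784396/7447137 ≈ -1.0453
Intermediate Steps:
(L - 2867205)/(3888765 + 3558372) = (-4917191 - 2867205)/(3888765 + 3558372) = -7784396/7447137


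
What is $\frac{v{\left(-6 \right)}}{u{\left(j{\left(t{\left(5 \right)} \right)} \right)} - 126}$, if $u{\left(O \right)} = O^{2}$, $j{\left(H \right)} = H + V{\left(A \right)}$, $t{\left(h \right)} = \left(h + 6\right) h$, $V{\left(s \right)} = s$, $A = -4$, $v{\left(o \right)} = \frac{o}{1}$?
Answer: $- \frac{2}{825} \approx -0.0024242$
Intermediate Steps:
$v{\left(o \right)} = o$ ($v{\left(o \right)} = o 1 = o$)
$t{\left(h \right)} = h \left(6 + h\right)$ ($t{\left(h \right)} = \left(6 + h\right) h = h \left(6 + h\right)$)
$j{\left(H \right)} = -4 + H$ ($j{\left(H \right)} = H - 4 = -4 + H$)
$\frac{v{\left(-6 \right)}}{u{\left(j{\left(t{\left(5 \right)} \right)} \right)} - 126} = \frac{1}{\left(-4 + 5 \left(6 + 5\right)\right)^{2} - 126} \left(-6\right) = \frac{1}{\left(-4 + 5 \cdot 11\right)^{2} - 126} \left(-6\right) = \frac{1}{\left(-4 + 55\right)^{2} - 126} \left(-6\right) = \frac{1}{51^{2} - 126} \left(-6\right) = \frac{1}{2601 - 126} \left(-6\right) = \frac{1}{2475} \left(-6\right) = - \frac{2}{825}$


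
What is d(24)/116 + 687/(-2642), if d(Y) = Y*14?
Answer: 202005/76618 ≈ 2.6365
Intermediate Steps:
d(Y) = 14*Y
d(24)/116 + 687/(-2642) = (14*24)/116 + 687/(-2642) = 336*(1/116) + 687*(-1/2642) = 84/29 - 687/2642 = 202005/76618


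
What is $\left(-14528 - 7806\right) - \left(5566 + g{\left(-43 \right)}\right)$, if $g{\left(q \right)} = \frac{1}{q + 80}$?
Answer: $- \frac{1032301}{37} \approx -27900.0$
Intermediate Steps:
$g{\left(q \right)} = \frac{1}{80 + q}$
$\left(-14528 - 7806\right) - \left(5566 + g{\left(-43 \right)}\right) = \left(-14528 - 7806\right) - \left(5566 + \frac{1}{80 - 43}\right) = -22334 - \frac{205943}{37} = - \frac{1032301}{37}$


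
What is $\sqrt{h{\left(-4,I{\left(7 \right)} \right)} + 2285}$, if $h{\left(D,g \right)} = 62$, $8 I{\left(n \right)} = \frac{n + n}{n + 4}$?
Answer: $\sqrt{2347} \approx 48.446$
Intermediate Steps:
$I{\left(n \right)} = \frac{n}{4 \left(4 + n\right)}$ ($I{\left(n \right)} = \frac{\left(n + n\right) \frac{1}{n + 4}}{8} = \frac{2 n \frac{1}{4 + n}}{8} = \frac{n}{4 \left(4 + n\right)}$)
$\sqrt{h{\left(-4,I{\left(7 \right)} \right)} + 2285} = \sqrt{62 + 2285} = \sqrt{2347}$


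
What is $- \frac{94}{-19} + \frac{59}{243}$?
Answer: $\frac{23963}{4617} \approx 5.1902$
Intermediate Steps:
$- \frac{94}{-19} + \frac{59}{243} = \left(-94\right) \left(- \frac{1}{19}\right) + 59 \cdot \frac{1}{243} = \frac{94}{19} + \frac{59}{243} = \frac{23963}{4617}$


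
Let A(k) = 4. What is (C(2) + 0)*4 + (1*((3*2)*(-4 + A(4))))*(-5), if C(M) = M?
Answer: 8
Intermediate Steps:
(C(2) + 0)*4 + (1*((3*2)*(-4 + A(4))))*(-5) = (2 + 0)*4 + (1*((3*2)*(-4 + 4)))*(-5) = 2*4 + (1*(6*0))*(-5) = 8 + (1*0)*(-5) = 8 + 0*(-5) = 8 + 0 = 8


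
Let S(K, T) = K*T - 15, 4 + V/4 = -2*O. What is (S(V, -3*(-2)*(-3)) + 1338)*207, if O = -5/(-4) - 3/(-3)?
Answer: 400545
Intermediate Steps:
O = 9/4 (O = -5*(-¼) - 3*(-⅓) = 5/4 + 1 = 9/4 ≈ 2.2500)
V = -34 (V = -16 + 4*(-2*9/4) = -16 + 4*(-9/2) = -16 - 18 = -34)
S(K, T) = -15 + K*T
(S(V, -3*(-2)*(-3)) + 1338)*207 = ((-15 - 34*(-3*(-2))*(-3)) + 1338)*207 = ((-15 - 204*(-3)) + 1338)*207 = ((-15 - 34*(-18)) + 1338)*207 = ((-15 + 612) + 1338)*207 = (597 + 1338)*207 = 1935*207 = 400545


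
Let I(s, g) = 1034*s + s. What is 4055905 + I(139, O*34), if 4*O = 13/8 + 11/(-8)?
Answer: 4199770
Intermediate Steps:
O = 1/16 (O = (13/8 + 11/(-8))/4 = (13*(⅛) + 11*(-⅛))/4 = (13/8 - 11/8)/4 = (¼)*(¼) = 1/16 ≈ 0.062500)
I(s, g) = 1035*s
4055905 + I(139, O*34) = 4055905 + 1035*139 = 4055905 + 143865 = 4199770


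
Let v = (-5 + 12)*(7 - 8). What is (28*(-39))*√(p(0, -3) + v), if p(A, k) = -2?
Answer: -3276*I ≈ -3276.0*I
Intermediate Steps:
v = -7 (v = 7*(-1) = -7)
(28*(-39))*√(p(0, -3) + v) = (28*(-39))*√(-2 - 7) = -3276*I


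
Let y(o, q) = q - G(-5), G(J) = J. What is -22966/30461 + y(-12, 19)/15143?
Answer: -347043074/461270923 ≈ -0.75236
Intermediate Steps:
y(o, q) = 5 + q (y(o, q) = q - 1*(-5) = q + 5 = 5 + q)
-22966/30461 + y(-12, 19)/15143 = -22966/30461 + (5 + 19)/15143 = -22966*1/30461 + 24*(1/15143) = -22966/30461 + 24/15143 = -347043074/461270923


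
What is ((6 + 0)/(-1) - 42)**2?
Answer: 2304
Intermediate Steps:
((6 + 0)/(-1) - 42)**2 = (6*(-1) - 42)**2 = (-6 - 42)**2 = (-48)**2 = 2304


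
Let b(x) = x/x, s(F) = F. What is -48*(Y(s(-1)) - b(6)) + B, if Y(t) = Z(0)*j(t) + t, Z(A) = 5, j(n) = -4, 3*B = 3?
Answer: 1057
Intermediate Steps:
B = 1 (B = (⅓)*3 = 1)
b(x) = 1
Y(t) = -20 + t (Y(t) = 5*(-4) + t = -20 + t)
-48*(Y(s(-1)) - b(6)) + B = -48*((-20 - 1) - 1*1) + 1 = -48*(-21 - 1) + 1 = -48*(-22) + 1 = 1056 + 1 = 1057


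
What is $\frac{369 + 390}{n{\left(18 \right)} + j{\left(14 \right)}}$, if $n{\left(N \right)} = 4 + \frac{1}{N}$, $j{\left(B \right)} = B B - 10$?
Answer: $\frac{1242}{311} \approx 3.9936$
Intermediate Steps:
$j{\left(B \right)} = -10 + B^{2}$ ($j{\left(B \right)} = B^{2} - 10 = -10 + B^{2}$)
$\frac{369 + 390}{n{\left(18 \right)} + j{\left(14 \right)}} = \frac{369 + 390}{\left(4 + \frac{1}{18}\right) - \left(10 - 14^{2}\right)} = \frac{759}{\left(4 + \frac{1}{18}\right) + \left(-10 + 196\right)} = \frac{759}{\frac{73}{18} + 186} = \frac{759}{\frac{3421}{18}} = 759 \cdot \frac{18}{3421} = \frac{1242}{311}$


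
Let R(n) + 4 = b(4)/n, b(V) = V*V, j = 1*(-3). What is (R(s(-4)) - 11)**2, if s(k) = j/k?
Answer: 361/9 ≈ 40.111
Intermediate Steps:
j = -3
b(V) = V**2
s(k) = -3/k
R(n) = -4 + 16/n (R(n) = -4 + 4**2/n = -4 + 16/n)
(R(s(-4)) - 11)**2 = ((-4 + 16/((-3/(-4)))) - 11)**2 = ((-4 + 16/((-3*(-1/4)))) - 11)**2 = ((-4 + 16/(3/4)) - 11)**2 = ((-4 + 16*(4/3)) - 11)**2 = ((-4 + 64/3) - 11)**2 = (52/3 - 11)**2 = (19/3)**2 = 361/9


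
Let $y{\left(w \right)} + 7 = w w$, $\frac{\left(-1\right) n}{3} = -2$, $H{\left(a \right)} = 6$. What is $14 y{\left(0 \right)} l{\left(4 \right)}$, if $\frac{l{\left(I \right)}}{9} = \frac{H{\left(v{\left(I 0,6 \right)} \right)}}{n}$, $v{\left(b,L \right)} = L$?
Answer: $-882$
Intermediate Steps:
$n = 6$ ($n = \left(-3\right) \left(-2\right) = 6$)
$y{\left(w \right)} = -7 + w^{2}$ ($y{\left(w \right)} = -7 + w w = -7 + w^{2}$)
$l{\left(I \right)} = 9$ ($l{\left(I \right)} = 9 \cdot \frac{6}{6} = 9 \cdot 6 \cdot \frac{1}{6} = 9 \cdot 1 = 9$)
$14 y{\left(0 \right)} l{\left(4 \right)} = 14 \left(-7 + 0^{2}\right) 9 = 14 \left(-7 + 0\right) 9 = 14 \left(-7\right) 9 = \left(-98\right) 9 = -882$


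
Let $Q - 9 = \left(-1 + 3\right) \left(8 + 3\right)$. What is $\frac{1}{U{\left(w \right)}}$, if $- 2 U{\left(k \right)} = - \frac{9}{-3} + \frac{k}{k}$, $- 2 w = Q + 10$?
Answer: $- \frac{1}{2} \approx -0.5$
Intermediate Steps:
$Q = 31$ ($Q = 9 + \left(-1 + 3\right) \left(8 + 3\right) = 9 + 2 \cdot 11 = 9 + 22 = 31$)
$w = - \frac{41}{2}$ ($w = - \frac{31 + 10}{2} = \left(- \frac{1}{2}\right) 41 = - \frac{41}{2} \approx -20.5$)
$U{\left(k \right)} = -2$ ($U{\left(k \right)} = - \frac{- \frac{9}{-3} + \frac{k}{k}}{2} = - \frac{\left(-9\right) \left(- \frac{1}{3}\right) + 1}{2} = - \frac{3 + 1}{2} = \left(- \frac{1}{2}\right) 4 = -2$)
$\frac{1}{U{\left(w \right)}} = \frac{1}{-2} = - \frac{1}{2}$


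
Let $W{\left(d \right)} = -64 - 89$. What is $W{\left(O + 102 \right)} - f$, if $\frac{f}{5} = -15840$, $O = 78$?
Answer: $79047$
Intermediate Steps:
$W{\left(d \right)} = -153$ ($W{\left(d \right)} = -64 - 89 = -153$)
$f = -79200$ ($f = 5 \left(-15840\right) = -79200$)
$W{\left(O + 102 \right)} - f = -153 - -79200 = -153 + 79200 = 79047$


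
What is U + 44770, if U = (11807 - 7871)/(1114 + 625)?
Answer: 77858966/1739 ≈ 44772.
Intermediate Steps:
U = 3936/1739 ≈ 2.2634
U + 44770 = 3936/1739 + 44770 = 77858966/1739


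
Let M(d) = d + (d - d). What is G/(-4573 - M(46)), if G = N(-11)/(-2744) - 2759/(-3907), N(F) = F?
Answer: -7613673/49519412152 ≈ -0.00015375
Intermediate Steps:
M(d) = d (M(d) = d + 0 = d)
G = 7613673/10720808 (G = -11/(-2744) - 2759/(-3907) = -11*(-1/2744) - 2759*(-1/3907) = 11/2744 + 2759/3907 = 7613673/10720808 ≈ 0.71018)
G/(-4573 - M(46)) = 7613673/(10720808*(-4573 - 1*46)) = 7613673/(10720808*(-4573 - 46)) = (7613673/10720808)/(-4619) = (7613673/10720808)*(-1/4619) = -7613673/49519412152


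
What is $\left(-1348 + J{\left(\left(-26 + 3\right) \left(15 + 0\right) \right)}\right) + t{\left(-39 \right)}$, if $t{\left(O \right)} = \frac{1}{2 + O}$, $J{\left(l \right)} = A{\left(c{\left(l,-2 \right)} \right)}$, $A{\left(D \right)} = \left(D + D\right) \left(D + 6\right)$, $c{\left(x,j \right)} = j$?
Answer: $- \frac{50469}{37} \approx -1364.0$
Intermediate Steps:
$A{\left(D \right)} = 2 D \left(6 + D\right)$
$J{\left(l \right)} = -16$ ($J{\left(l \right)} = 2 \left(-2\right) \left(6 - 2\right) = 2 \left(-2\right) 4 = -16$)
$\left(-1348 + J{\left(\left(-26 + 3\right) \left(15 + 0\right) \right)}\right) + t{\left(-39 \right)} = \left(-1348 - 16\right) + \frac{1}{2 - 39} = -1364 + \frac{1}{-37} = -1364 - \frac{1}{37} = - \frac{50469}{37}$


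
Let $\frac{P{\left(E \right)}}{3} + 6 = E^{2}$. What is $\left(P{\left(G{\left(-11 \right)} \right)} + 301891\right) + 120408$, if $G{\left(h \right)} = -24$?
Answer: $424009$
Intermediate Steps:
$P{\left(E \right)} = -18 + 3 E^{2}$
$\left(P{\left(G{\left(-11 \right)} \right)} + 301891\right) + 120408 = \left(\left(-18 + 3 \left(-24\right)^{2}\right) + 301891\right) + 120408 = \left(\left(-18 + 3 \cdot 576\right) + 301891\right) + 120408 = \left(\left(-18 + 1728\right) + 301891\right) + 120408 = \left(1710 + 301891\right) + 120408 = 303601 + 120408 = 424009$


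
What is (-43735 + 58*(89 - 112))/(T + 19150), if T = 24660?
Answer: -45069/43810 ≈ -1.0287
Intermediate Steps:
(-43735 + 58*(89 - 112))/(T + 19150) = (-43735 + 58*(89 - 112))/(24660 + 19150) = (-43735 + 58*(-23))/43810 = (-43735 - 1334)*(1/43810) = -45069*1/43810 = -45069/43810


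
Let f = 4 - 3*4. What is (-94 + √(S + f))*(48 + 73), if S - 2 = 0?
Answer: -11374 + 121*I*√6 ≈ -11374.0 + 296.39*I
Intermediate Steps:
S = 2 (S = 2 + 0 = 2)
f = -8 (f = 4 - 12 = -8)
(-94 + √(S + f))*(48 + 73) = (-94 + √(2 - 8))*(48 + 73) = (-94 + √(-6))*121 = (-94 + I*√6)*121 = -11374 + 121*I*√6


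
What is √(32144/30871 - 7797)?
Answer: I*√7429694026453/30871 ≈ 88.295*I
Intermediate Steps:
√(32144/30871 - 7797) = √(-240669043/30871) = I*√7429694026453/30871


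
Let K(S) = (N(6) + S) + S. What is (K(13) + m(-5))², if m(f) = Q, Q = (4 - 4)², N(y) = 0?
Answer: 676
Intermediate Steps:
Q = 0 (Q = 0² = 0)
m(f) = 0
K(S) = 2*S (K(S) = (0 + S) + S = S + S = 2*S)
(K(13) + m(-5))² = (2*13 + 0)² = (26 + 0)² = 26² = 676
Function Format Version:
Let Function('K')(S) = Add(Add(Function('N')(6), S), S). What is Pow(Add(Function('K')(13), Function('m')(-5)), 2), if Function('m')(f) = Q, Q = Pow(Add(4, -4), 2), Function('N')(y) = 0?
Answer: 676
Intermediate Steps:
Q = 0 (Q = Pow(0, 2) = 0)
Function('m')(f) = 0
Function('K')(S) = Mul(2, S) (Function('K')(S) = Add(Add(0, S), S) = Add(S, S) = Mul(2, S))
Pow(Add(Function('K')(13), Function('m')(-5)), 2) = Pow(Add(Mul(2, 13), 0), 2) = Pow(Add(26, 0), 2) = Pow(26, 2) = 676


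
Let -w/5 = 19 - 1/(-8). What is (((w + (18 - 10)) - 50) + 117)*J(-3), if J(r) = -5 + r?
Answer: 165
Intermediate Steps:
w = -765/8 (w = -5*(19 - 1/(-8)) = -5*(19 - 1*(-⅛)) = -5*(19 + ⅛) = -5*153/8 = -765/8 ≈ -95.625)
(((w + (18 - 10)) - 50) + 117)*J(-3) = (((-765/8 + (18 - 10)) - 50) + 117)*(-5 - 3) = (((-765/8 + 8) - 50) + 117)*(-8) = ((-701/8 - 50) + 117)*(-8) = (-1101/8 + 117)*(-8) = -165/8*(-8) = 165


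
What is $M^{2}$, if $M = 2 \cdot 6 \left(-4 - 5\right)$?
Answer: $11664$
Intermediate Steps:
$M = -108$ ($M = 12 \left(-9\right) = -108$)
$M^{2} = \left(-108\right)^{2} = 11664$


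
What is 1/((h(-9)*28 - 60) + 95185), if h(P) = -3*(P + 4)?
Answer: 1/95545 ≈ 1.0466e-5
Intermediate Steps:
h(P) = -12 - 3*P (h(P) = -3*(4 + P) = -12 - 3*P)
1/((h(-9)*28 - 60) + 95185) = 1/(((-12 - 3*(-9))*28 - 60) + 95185) = 1/(((-12 + 27)*28 - 60) + 95185) = 1/((15*28 - 60) + 95185) = 1/((420 - 60) + 95185) = 1/(360 + 95185) = 1/95545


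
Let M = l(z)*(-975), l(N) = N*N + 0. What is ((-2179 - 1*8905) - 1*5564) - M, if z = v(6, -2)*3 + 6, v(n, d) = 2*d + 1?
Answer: -7873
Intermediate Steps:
v(n, d) = 1 + 2*d
z = -3 (z = (1 + 2*(-2))*3 + 6 = (1 - 4)*3 + 6 = -3*3 + 6 = -9 + 6 = -3)
l(N) = N² (l(N) = N² + 0 = N²)
M = -8775 (M = (-3)²*(-975) = 9*(-975) = -8775)
((-2179 - 1*8905) - 1*5564) - M = ((-2179 - 1*8905) - 1*5564) - 1*(-8775) = ((-2179 - 8905) - 5564) + 8775 = (-11084 - 5564) + 8775 = -16648 + 8775 = -7873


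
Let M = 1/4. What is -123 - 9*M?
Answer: -501/4 ≈ -125.25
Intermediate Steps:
M = ¼ ≈ 0.25000
-123 - 9*M = -123 - 9*¼ = -123 - 9/4 = -501/4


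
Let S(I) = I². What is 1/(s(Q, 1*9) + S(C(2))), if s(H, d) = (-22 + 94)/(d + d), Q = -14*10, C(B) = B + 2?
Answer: 1/20 ≈ 0.050000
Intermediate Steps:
C(B) = 2 + B
Q = -140
s(H, d) = 36/d (s(H, d) = 72/((2*d)) = 72*(1/(2*d)) = 36/d)
1/(s(Q, 1*9) + S(C(2))) = 1/(36/((1*9)) + (2 + 2)²) = 1/(36/9 + 4²) = 1/(36*(⅑) + 16) = 1/(4 + 16) = 1/20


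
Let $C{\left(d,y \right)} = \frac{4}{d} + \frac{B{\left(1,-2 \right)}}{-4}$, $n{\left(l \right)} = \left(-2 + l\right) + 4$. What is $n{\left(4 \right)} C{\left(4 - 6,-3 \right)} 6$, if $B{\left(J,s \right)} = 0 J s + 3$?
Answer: $-99$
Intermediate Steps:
$B{\left(J,s \right)} = 3$ ($B{\left(J,s \right)} = 0 s + 3 = 0 + 3 = 3$)
$n{\left(l \right)} = 2 + l$
$C{\left(d,y \right)} = - \frac{3}{4} + \frac{4}{d}$ ($C{\left(d,y \right)} = \frac{4}{d} + \frac{3}{-4} = \frac{4}{d} + 3 \left(- \frac{1}{4}\right) = \frac{4}{d} - \frac{3}{4} = - \frac{3}{4} + \frac{4}{d}$)
$n{\left(4 \right)} C{\left(4 - 6,-3 \right)} 6 = \left(2 + 4\right) \left(- \frac{3}{4} + \frac{4}{4 - 6}\right) 6 = 6 \left(- \frac{3}{4} + \frac{4}{4 - 6}\right) 6 = 6 \left(- \frac{3}{4} + \frac{4}{-2}\right) 6 = 6 \left(- \frac{3}{4} + 4 \left(- \frac{1}{2}\right)\right) 6 = 6 \left(- \frac{3}{4} - 2\right) 6 = 6 \left(- \frac{11}{4}\right) 6 = \left(- \frac{33}{2}\right) 6 = -99$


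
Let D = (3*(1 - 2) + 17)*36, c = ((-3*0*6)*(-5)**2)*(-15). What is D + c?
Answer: 504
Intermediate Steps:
c = 0 (c = ((0*6)*25)*(-15) = (0*25)*(-15) = 0*(-15) = 0)
D = 504 (D = (3*(-1) + 17)*36 = (-3 + 17)*36 = 14*36 = 504)
D + c = 504 + 0 = 504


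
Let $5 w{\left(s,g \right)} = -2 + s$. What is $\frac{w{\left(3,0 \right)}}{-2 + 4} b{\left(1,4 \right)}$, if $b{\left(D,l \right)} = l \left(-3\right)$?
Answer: $- \frac{6}{5} \approx -1.2$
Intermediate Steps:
$b{\left(D,l \right)} = - 3 l$
$w{\left(s,g \right)} = - \frac{2}{5} + \frac{s}{5}$ ($w{\left(s,g \right)} = \frac{-2 + s}{5} = - \frac{2}{5} + \frac{s}{5}$)
$\frac{w{\left(3,0 \right)}}{-2 + 4} b{\left(1,4 \right)} = \frac{- \frac{2}{5} + \frac{1}{5} \cdot 3}{-2 + 4} \left(\left(-3\right) 4\right) = \frac{- \frac{2}{5} + \frac{3}{5}}{2} \left(-12\right) = \frac{1}{2} \cdot \frac{1}{5} \left(-12\right) = \frac{1}{10} \left(-12\right) = - \frac{6}{5}$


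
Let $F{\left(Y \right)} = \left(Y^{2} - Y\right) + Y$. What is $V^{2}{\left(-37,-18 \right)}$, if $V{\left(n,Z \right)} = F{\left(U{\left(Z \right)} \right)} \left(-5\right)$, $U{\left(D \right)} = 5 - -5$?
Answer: $250000$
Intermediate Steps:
$U{\left(D \right)} = 10$ ($U{\left(D \right)} = 5 + 5 = 10$)
$F{\left(Y \right)} = Y^{2}$
$V{\left(n,Z \right)} = -500$ ($V{\left(n,Z \right)} = 10^{2} \left(-5\right) = 100 \left(-5\right) = -500$)
$V^{2}{\left(-37,-18 \right)} = \left(-500\right)^{2} = 250000$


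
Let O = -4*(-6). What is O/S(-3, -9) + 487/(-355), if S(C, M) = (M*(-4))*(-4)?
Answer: -3277/2130 ≈ -1.5385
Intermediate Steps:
O = 24
S(C, M) = 16*M (S(C, M) = -4*M*(-4) = 16*M)
O/S(-3, -9) + 487/(-355) = 24/((16*(-9))) + 487/(-355) = 24/(-144) + 487*(-1/355) = 24*(-1/144) - 487/355 = -⅙ - 487/355 = -3277/2130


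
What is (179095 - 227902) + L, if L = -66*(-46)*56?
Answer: 121209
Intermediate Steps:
L = 170016 (L = 3036*56 = 170016)
(179095 - 227902) + L = (179095 - 227902) + 170016 = -48807 + 170016 = 121209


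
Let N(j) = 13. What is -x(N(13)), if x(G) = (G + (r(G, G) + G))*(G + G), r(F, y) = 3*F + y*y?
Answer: -6084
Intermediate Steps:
r(F, y) = y² + 3*F (r(F, y) = 3*F + y² = y² + 3*F)
x(G) = 2*G*(G² + 5*G) (x(G) = (G + ((G² + 3*G) + G))*(G + G) = (G + (G² + 4*G))*(2*G) = (G² + 5*G)*(2*G) = 2*G*(G² + 5*G))
-x(N(13)) = -2*13²*(5 + 13) = -2*169*18 = -1*6084 = -6084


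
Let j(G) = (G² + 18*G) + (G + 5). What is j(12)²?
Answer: 142129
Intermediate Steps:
j(G) = 5 + G² + 19*G (j(G) = (G² + 18*G) + (5 + G) = 5 + G² + 19*G)
j(12)² = (5 + 12² + 19*12)² = (5 + 144 + 228)² = 377² = 142129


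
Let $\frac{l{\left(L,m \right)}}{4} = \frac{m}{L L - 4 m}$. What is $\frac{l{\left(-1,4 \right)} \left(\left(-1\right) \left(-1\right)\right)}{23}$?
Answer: $- \frac{16}{345} \approx -0.046377$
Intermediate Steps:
$l{\left(L,m \right)} = \frac{4 m}{L^{2} - 4 m}$ ($l{\left(L,m \right)} = 4 \frac{m}{L L - 4 m} = 4 \frac{m}{L^{2} - 4 m} = \frac{4 m}{L^{2} - 4 m}$)
$\frac{l{\left(-1,4 \right)} \left(\left(-1\right) \left(-1\right)\right)}{23} = \frac{4 \cdot 4 \frac{1}{\left(-1\right)^{2} - 16} \left(\left(-1\right) \left(-1\right)\right)}{23} = 4 \cdot 4 \frac{1}{1 - 16} \cdot 1 \cdot \frac{1}{23} = 4 \cdot 4 \frac{1}{-15} \cdot 1 \cdot \frac{1}{23} = 4 \cdot 4 \left(- \frac{1}{15}\right) 1 \cdot \frac{1}{23} = \left(- \frac{16}{15}\right) 1 \cdot \frac{1}{23} = \left(- \frac{16}{15}\right) \frac{1}{23} = - \frac{16}{345}$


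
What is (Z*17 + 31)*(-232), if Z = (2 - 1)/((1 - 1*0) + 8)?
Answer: -68672/9 ≈ -7630.2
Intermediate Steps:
Z = 1/9 (Z = 1/((1 + 0) + 8) = 1/(1 + 8) = 1/9 ≈ 0.11111)
(Z*17 + 31)*(-232) = ((1/9)*17 + 31)*(-232) = (17/9 + 31)*(-232) = (296/9)*(-232) = -68672/9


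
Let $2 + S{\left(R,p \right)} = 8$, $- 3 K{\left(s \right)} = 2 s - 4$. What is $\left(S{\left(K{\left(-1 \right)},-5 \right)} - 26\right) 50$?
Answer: $-1000$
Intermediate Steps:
$K{\left(s \right)} = \frac{4}{3} - \frac{2 s}{3}$ ($K{\left(s \right)} = - \frac{2 s - 4}{3} = - \frac{-4 + 2 s}{3} = \frac{4}{3} - \frac{2 s}{3}$)
$S{\left(R,p \right)} = 6$ ($S{\left(R,p \right)} = -2 + 8 = 6$)
$\left(S{\left(K{\left(-1 \right)},-5 \right)} - 26\right) 50 = \left(6 - 26\right) 50 = \left(-20\right) 50 = -1000$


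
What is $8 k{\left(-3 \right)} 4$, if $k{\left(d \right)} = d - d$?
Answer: $0$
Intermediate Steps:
$k{\left(d \right)} = 0$
$8 k{\left(-3 \right)} 4 = 8 \cdot 0 \cdot 4 = 0 \cdot 4 = 0$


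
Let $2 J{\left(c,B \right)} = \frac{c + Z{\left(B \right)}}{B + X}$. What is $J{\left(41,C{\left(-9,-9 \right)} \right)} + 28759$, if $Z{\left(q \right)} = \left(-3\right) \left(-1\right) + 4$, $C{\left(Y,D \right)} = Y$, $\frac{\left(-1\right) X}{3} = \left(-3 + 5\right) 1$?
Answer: $\frac{143787}{5} \approx 28757.0$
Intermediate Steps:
$X = -6$ ($X = - 3 \left(-3 + 5\right) 1 = - 3 \cdot 2 \cdot 1 = \left(-3\right) 2 = -6$)
$Z{\left(q \right)} = 7$ ($Z{\left(q \right)} = 3 + 4 = 7$)
$J{\left(c,B \right)} = \frac{7 + c}{2 \left(-6 + B\right)}$ ($J{\left(c,B \right)} = \frac{\left(c + 7\right) \frac{1}{B - 6}}{2} = \frac{\left(7 + c\right) \frac{1}{-6 + B}}{2} = \frac{\frac{1}{-6 + B} \left(7 + c\right)}{2} = \frac{7 + c}{2 \left(-6 + B\right)}$)
$J{\left(41,C{\left(-9,-9 \right)} \right)} + 28759 = \frac{7 + 41}{2 \left(-6 - 9\right)} + 28759 = \frac{1}{2} \frac{1}{-15} \cdot 48 + 28759 = \frac{1}{2} \left(- \frac{1}{15}\right) 48 + 28759 = - \frac{8}{5} + 28759 = \frac{143787}{5}$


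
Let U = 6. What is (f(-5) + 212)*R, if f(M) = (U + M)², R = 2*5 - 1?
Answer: 1917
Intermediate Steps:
R = 9 (R = 10 - 1 = 9)
f(M) = (6 + M)²
(f(-5) + 212)*R = ((6 - 5)² + 212)*9 = (1² + 212)*9 = (1 + 212)*9 = 213*9 = 1917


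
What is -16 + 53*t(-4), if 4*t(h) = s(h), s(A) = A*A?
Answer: 196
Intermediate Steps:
s(A) = A²
t(h) = h²/4
-16 + 53*t(-4) = -16 + 53*((¼)*(-4)²) = -16 + 53*((¼)*16) = -16 + 53*4 = -16 + 212 = 196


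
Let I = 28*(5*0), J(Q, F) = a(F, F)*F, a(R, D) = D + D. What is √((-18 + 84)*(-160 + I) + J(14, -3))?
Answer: I*√10542 ≈ 102.67*I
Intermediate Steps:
a(R, D) = 2*D
J(Q, F) = 2*F² (J(Q, F) = (2*F)*F = 2*F²)
I = 0 (I = 28*0 = 0)
√((-18 + 84)*(-160 + I) + J(14, -3)) = √((-18 + 84)*(-160 + 0) + 2*(-3)²) = √(66*(-160) + 2*9) = √(-10560 + 18) = √(-10542) = I*√10542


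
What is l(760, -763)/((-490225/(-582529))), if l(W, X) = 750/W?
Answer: 1747587/1490284 ≈ 1.1727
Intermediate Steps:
l(760, -763)/((-490225/(-582529))) = (750/760)/((-490225/(-582529))) = (750*(1/760))/((-490225*(-1/582529))) = 75/(76*(490225/582529)) = (75/76)*(582529/490225) = 1747587/1490284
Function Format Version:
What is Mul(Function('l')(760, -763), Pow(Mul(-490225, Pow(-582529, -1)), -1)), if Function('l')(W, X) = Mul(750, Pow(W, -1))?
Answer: Rational(1747587, 1490284) ≈ 1.1727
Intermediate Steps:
Mul(Function('l')(760, -763), Pow(Mul(-490225, Pow(-582529, -1)), -1)) = Mul(Mul(750, Pow(760, -1)), Pow(Mul(-490225, Pow(-582529, -1)), -1)) = Mul(Mul(750, Rational(1, 760)), Pow(Mul(-490225, Rational(-1, 582529)), -1)) = Mul(Rational(75, 76), Pow(Rational(490225, 582529), -1)) = Mul(Rational(75, 76), Rational(582529, 490225)) = Rational(1747587, 1490284)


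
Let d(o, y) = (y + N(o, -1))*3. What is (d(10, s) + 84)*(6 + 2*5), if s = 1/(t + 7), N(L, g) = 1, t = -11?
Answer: 1380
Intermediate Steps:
s = -¼ (s = 1/(-11 + 7) = 1/(-4) = -¼ ≈ -0.25000)
d(o, y) = 3 + 3*y (d(o, y) = (y + 1)*3 = (1 + y)*3 = 3 + 3*y)
(d(10, s) + 84)*(6 + 2*5) = ((3 + 3*(-¼)) + 84)*(6 + 2*5) = ((3 - ¾) + 84)*(6 + 10) = (9/4 + 84)*16 = (345/4)*16 = 1380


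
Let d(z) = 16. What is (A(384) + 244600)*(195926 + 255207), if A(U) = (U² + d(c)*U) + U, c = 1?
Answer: 179814395672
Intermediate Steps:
A(U) = U² + 17*U (A(U) = (U² + 16*U) + U = U² + 17*U)
(A(384) + 244600)*(195926 + 255207) = (384*(17 + 384) + 244600)*(195926 + 255207) = (384*401 + 244600)*451133 = (153984 + 244600)*451133 = 398584*451133 = 179814395672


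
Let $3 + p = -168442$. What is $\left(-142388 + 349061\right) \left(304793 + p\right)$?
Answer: $28179450204$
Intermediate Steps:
$p = -168445$ ($p = -3 - 168442 = -168445$)
$\left(-142388 + 349061\right) \left(304793 + p\right) = \left(-142388 + 349061\right) \left(304793 - 168445\right) = 206673 \cdot 136348 = 28179450204$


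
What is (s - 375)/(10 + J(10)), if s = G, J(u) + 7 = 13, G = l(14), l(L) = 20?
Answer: -355/16 ≈ -22.188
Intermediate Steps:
G = 20
J(u) = 6 (J(u) = -7 + 13 = 6)
s = 20
(s - 375)/(10 + J(10)) = (20 - 375)/(10 + 6) = -355/16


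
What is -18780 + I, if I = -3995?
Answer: -22775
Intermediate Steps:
-18780 + I = -18780 - 3995 = -22775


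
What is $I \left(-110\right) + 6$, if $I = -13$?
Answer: $1436$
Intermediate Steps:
$I \left(-110\right) + 6 = \left(-13\right) \left(-110\right) + 6 = 1430 + 6 = 1436$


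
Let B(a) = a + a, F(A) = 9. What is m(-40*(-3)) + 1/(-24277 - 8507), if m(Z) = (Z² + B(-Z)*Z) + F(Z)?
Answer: -471794545/32784 ≈ -14391.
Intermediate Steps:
B(a) = 2*a
m(Z) = 9 - Z² (m(Z) = (Z² + (2*(-Z))*Z) + 9 = (Z² + (-2*Z)*Z) + 9 = (Z² - 2*Z²) + 9 = -Z² + 9 = 9 - Z²)
m(-40*(-3)) + 1/(-24277 - 8507) = (9 - (-40*(-3))²) + 1/(-24277 - 8507) = (9 - 1*120²) + 1/(-32784) = (9 - 1*14400) - 1/32784 = (9 - 14400) - 1/32784 = -14391 - 1/32784 = -471794545/32784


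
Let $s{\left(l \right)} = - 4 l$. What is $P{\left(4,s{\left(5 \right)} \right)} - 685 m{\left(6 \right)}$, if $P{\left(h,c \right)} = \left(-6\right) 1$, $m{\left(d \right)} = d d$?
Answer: $-24666$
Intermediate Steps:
$m{\left(d \right)} = d^{2}$
$P{\left(h,c \right)} = -6$
$P{\left(4,s{\left(5 \right)} \right)} - 685 m{\left(6 \right)} = -6 - 685 \cdot 6^{2} = -6 - 24660 = -24666$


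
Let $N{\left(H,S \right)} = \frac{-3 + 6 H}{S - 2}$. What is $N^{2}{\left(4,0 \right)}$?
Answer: $\frac{441}{4} \approx 110.25$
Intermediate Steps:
$N{\left(H,S \right)} = \frac{-3 + 6 H}{-2 + S}$
$N^{2}{\left(4,0 \right)} = \left(\frac{3 \left(-1 + 2 \cdot 4\right)}{-2 + 0}\right)^{2} = \left(\frac{3 \left(-1 + 8\right)}{-2}\right)^{2} = \left(3 \left(- \frac{1}{2}\right) 7\right)^{2} = \left(- \frac{21}{2}\right)^{2} = \frac{441}{4}$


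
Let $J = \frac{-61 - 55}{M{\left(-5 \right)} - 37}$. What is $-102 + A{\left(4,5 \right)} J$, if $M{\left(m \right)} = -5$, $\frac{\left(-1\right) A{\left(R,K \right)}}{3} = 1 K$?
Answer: $- \frac{1004}{7} \approx -143.43$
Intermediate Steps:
$A{\left(R,K \right)} = - 3 K$ ($A{\left(R,K \right)} = - 3 \cdot 1 K = - 3 K$)
$J = \frac{58}{21}$ ($J = \frac{-61 - 55}{-5 - 37} = - \frac{116}{-42} = \left(-116\right) \left(- \frac{1}{42}\right) = \frac{58}{21} \approx 2.7619$)
$-102 + A{\left(4,5 \right)} J = -102 + \left(-3\right) 5 \cdot \frac{58}{21} = -102 - \frac{290}{7} = - \frac{1004}{7}$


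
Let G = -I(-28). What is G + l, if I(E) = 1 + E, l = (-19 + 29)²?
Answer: 127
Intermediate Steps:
l = 100 (l = 10² = 100)
G = 27 (G = -(1 - 28) = -1*(-27) = 27)
G + l = 27 + 100 = 127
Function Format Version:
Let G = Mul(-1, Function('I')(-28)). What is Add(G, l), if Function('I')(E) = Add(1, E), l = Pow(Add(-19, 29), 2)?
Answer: 127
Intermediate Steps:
l = 100 (l = Pow(10, 2) = 100)
G = 27 (G = Mul(-1, Add(1, -28)) = Mul(-1, -27) = 27)
Add(G, l) = Add(27, 100) = 127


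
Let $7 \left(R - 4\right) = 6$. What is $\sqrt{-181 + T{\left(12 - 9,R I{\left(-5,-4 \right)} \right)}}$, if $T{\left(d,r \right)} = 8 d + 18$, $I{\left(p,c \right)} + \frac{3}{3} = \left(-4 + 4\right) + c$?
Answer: $i \sqrt{139} \approx 11.79 i$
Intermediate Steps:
$R = \frac{34}{7}$ ($R = 4 + \frac{1}{7} \cdot 6 = 4 + \frac{6}{7} = \frac{34}{7} \approx 4.8571$)
$I{\left(p,c \right)} = -1 + c$ ($I{\left(p,c \right)} = -1 + \left(\left(-4 + 4\right) + c\right) = -1 + \left(0 + c\right) = -1 + c$)
$T{\left(d,r \right)} = 18 + 8 d$
$\sqrt{-181 + T{\left(12 - 9,R I{\left(-5,-4 \right)} \right)}} = \sqrt{-181 + \left(18 + 8 \left(12 - 9\right)\right)} = \sqrt{-181 + \left(18 + 8 \cdot 3\right)} = \sqrt{-181 + \left(18 + 24\right)} = \sqrt{-181 + 42} = \sqrt{-139} = i \sqrt{139}$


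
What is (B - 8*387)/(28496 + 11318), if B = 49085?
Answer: 45989/39814 ≈ 1.1551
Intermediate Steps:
(B - 8*387)/(28496 + 11318) = (49085 - 8*387)/(28496 + 11318) = (49085 - 3096)/39814 = 45989*(1/39814) = 45989/39814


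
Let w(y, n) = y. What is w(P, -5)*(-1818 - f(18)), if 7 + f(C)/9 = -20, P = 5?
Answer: -7875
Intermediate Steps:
f(C) = -243 (f(C) = -63 + 9*(-20) = -63 - 180 = -243)
w(P, -5)*(-1818 - f(18)) = 5*(-1818 - 1*(-243)) = 5*(-1818 + 243) = 5*(-1575) = -7875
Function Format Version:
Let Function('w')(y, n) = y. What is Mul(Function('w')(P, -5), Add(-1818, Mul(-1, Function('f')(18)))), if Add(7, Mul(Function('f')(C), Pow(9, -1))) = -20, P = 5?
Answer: -7875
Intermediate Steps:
Function('f')(C) = -243 (Function('f')(C) = Add(-63, Mul(9, -20)) = Add(-63, -180) = -243)
Mul(Function('w')(P, -5), Add(-1818, Mul(-1, Function('f')(18)))) = Mul(5, Add(-1818, Mul(-1, -243))) = Mul(5, Add(-1818, 243)) = Mul(5, -1575) = -7875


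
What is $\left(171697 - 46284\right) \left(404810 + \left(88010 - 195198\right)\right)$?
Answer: $37325667886$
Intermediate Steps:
$\left(171697 - 46284\right) \left(404810 + \left(88010 - 195198\right)\right) = 125413 \left(404810 - 107188\right) = 125413 \cdot 297622 = 37325667886$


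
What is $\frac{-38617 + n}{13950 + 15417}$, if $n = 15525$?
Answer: $- \frac{92}{117} \approx -0.78632$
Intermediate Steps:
$\frac{-38617 + n}{13950 + 15417} = \frac{-38617 + 15525}{13950 + 15417} = - \frac{23092}{29367} = \left(-23092\right) \frac{1}{29367} = - \frac{92}{117}$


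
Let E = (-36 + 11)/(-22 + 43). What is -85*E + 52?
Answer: 3217/21 ≈ 153.19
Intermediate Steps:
E = -25/21 ≈ -1.1905
-85*E + 52 = -85*(-25/21) + 52 = 2125/21 + 52 = 3217/21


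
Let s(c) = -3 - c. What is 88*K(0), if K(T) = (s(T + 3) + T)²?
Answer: 3168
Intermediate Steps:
K(T) = 36 (K(T) = ((-3 - (T + 3)) + T)² = ((-3 - (3 + T)) + T)² = ((-3 + (-3 - T)) + T)² = ((-6 - T) + T)² = (-6)² = 36)
88*K(0) = 88*36 = 3168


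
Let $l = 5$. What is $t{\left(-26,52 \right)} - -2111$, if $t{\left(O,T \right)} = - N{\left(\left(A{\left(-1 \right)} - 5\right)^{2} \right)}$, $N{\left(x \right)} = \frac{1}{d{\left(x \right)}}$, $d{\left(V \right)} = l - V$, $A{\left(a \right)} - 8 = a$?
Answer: $2110$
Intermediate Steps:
$A{\left(a \right)} = 8 + a$
$d{\left(V \right)} = 5 - V$
$N{\left(x \right)} = \frac{1}{5 - x}$
$t{\left(O,T \right)} = -1$ ($t{\left(O,T \right)} = - \frac{-1}{-5 + \left(\left(8 - 1\right) - 5\right)^{2}} = - \frac{-1}{-5 + \left(7 - 5\right)^{2}} = - \frac{-1}{-5 + 2^{2}} = - \frac{-1}{-5 + 4} = - \frac{-1}{-1} = - \left(-1\right) \left(-1\right) = \left(-1\right) 1 = -1$)
$t{\left(-26,52 \right)} - -2111 = -1 - -2111 = -1 + 2111 = 2110$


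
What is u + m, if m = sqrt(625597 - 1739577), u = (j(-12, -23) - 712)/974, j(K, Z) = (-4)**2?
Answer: -348/487 + 2*I*sqrt(278495) ≈ -0.71458 + 1055.5*I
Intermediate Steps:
j(K, Z) = 16
u = -348/487 (u = (16 - 712)/974 = -696*1/974 = -348/487 ≈ -0.71458)
m = 2*I*sqrt(278495) (m = sqrt(-1113980) = 2*I*sqrt(278495) ≈ 1055.5*I)
u + m = -348/487 + 2*I*sqrt(278495)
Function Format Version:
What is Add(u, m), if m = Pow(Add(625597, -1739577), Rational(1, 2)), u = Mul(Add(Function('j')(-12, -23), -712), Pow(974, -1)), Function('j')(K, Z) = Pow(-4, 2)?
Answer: Add(Rational(-348, 487), Mul(2, I, Pow(278495, Rational(1, 2)))) ≈ Add(-0.71458, Mul(1055.5, I))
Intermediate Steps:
Function('j')(K, Z) = 16
u = Rational(-348, 487) (u = Mul(Add(16, -712), Pow(974, -1)) = Mul(-696, Rational(1, 974)) = Rational(-348, 487) ≈ -0.71458)
m = Mul(2, I, Pow(278495, Rational(1, 2))) (m = Pow(-1113980, Rational(1, 2)) = Mul(2, I, Pow(278495, Rational(1, 2))) ≈ Mul(1055.5, I))
Add(u, m) = Add(Rational(-348, 487), Mul(2, I, Pow(278495, Rational(1, 2))))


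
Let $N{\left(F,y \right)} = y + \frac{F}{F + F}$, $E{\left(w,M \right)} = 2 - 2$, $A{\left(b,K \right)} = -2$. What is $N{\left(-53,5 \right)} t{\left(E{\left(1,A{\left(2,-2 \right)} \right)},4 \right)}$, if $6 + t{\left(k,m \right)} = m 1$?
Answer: $-11$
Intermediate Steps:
$E{\left(w,M \right)} = 0$
$t{\left(k,m \right)} = -6 + m$ ($t{\left(k,m \right)} = -6 + m 1 = -6 + m$)
$N{\left(F,y \right)} = \frac{1}{2} + y$ ($N{\left(F,y \right)} = y + \frac{F}{2 F} = y + F \frac{1}{2 F} = y + \frac{1}{2} = \frac{1}{2} + y$)
$N{\left(-53,5 \right)} t{\left(E{\left(1,A{\left(2,-2 \right)} \right)},4 \right)} = \left(\frac{1}{2} + 5\right) \left(-6 + 4\right) = \frac{11}{2} \left(-2\right) = -11$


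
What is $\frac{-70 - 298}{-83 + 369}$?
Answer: $- \frac{184}{143} \approx -1.2867$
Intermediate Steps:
$\frac{-70 - 298}{-83 + 369} = - \frac{368}{286} = \left(-368\right) \frac{1}{286} = - \frac{184}{143}$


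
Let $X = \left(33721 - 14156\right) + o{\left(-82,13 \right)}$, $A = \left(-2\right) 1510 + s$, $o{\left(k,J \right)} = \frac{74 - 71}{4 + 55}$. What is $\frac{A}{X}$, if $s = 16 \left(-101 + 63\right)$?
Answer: $- \frac{107026}{577169} \approx -0.18543$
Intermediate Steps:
$o{\left(k,J \right)} = \frac{3}{59}$
$s = -608$ ($s = 16 \left(-38\right) = -608$)
$A = -3628$ ($A = \left(-2\right) 1510 - 608 = -3020 - 608 = -3628$)
$X = \frac{1154338}{59}$ ($X = \left(33721 - 14156\right) + \frac{3}{59} = 19565 + \frac{3}{59} = \frac{1154338}{59} \approx 19565.0$)
$\frac{A}{X} = - \frac{3628}{\frac{1154338}{59}} = \left(-3628\right) \frac{59}{1154338} = - \frac{107026}{577169}$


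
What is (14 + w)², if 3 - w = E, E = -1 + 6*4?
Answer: 36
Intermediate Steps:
E = 23 (E = -1 + 24 = 23)
w = -20 (w = 3 - 1*23 = 3 - 23 = -20)
(14 + w)² = (14 - 20)² = (-6)² = 36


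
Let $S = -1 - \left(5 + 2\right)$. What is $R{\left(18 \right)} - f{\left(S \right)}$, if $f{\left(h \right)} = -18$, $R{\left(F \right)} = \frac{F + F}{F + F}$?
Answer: $19$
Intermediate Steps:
$R{\left(F \right)} = 1$ ($R{\left(F \right)} = \frac{2 F}{2 F} = 2 F \frac{1}{2 F} = 1$)
$S = -8$ ($S = -1 - 7 = -8$)
$R{\left(18 \right)} - f{\left(S \right)} = 1 - -18 = 1 + 18 = 19$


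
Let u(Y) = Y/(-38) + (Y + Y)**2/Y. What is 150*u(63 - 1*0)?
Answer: 713475/19 ≈ 37551.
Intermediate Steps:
u(Y) = 151*Y/38 (u(Y) = Y*(-1/38) + (2*Y)**2/Y = -Y/38 + (4*Y**2)/Y = -Y/38 + 4*Y = 151*Y/38)
150*u(63 - 1*0) = 150*(151*(63 - 1*0)/38) = 150*(151*(63 + 0)/38) = 150*((151/38)*63) = 150*(9513/38) = 713475/19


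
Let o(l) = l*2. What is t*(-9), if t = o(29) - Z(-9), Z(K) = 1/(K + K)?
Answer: -1045/2 ≈ -522.50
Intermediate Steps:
o(l) = 2*l
Z(K) = 1/(2*K)
t = 1045/18 (t = 2*29 - 1/(2*(-9)) = 58 - (-1)/(2*9) = 58 - 1*(-1/18) = 58 + 1/18 = 1045/18 ≈ 58.056)
t*(-9) = (1045/18)*(-9) = -1045/2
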